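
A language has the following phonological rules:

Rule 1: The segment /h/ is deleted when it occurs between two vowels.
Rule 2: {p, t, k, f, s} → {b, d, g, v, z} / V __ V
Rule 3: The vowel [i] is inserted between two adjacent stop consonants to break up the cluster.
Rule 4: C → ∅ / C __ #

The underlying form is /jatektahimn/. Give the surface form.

Rule 1 (intervocalic h-deletion): /h/ occurs between vowels /a/ and /i/, so it deletes. /jatektahimn/ → jatektaimn.
Rule 2 (intervocalic voicing): /t/ is a voiceless obstruent between vowels /a/ and /e/, so it voices to [d]. /jatektaimn/ → jadektaimn.
Rule 3 (stop-cluster i-epenthesis): /k/ and /t/ form a stop–stop cluster, so [i] is inserted between them. /jadektaimn/ → jadekitaimn.
Rule 4 (final cluster simplification): /n/ is the second consonant of a word-final cluster /mn/, so it deletes. /jadekitaimn/ → jadekitaim.

jadekitaim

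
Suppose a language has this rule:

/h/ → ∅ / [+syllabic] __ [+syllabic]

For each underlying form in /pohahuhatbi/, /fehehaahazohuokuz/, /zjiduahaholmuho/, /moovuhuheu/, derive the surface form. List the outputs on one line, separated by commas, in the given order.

poauatbi, feeaaazouokuz, zjiduaaolmuo, moovuueu

/pohahuhatbi/: /h/ occurs between vowels /o/ and /a/, so it deletes. /h/ occurs between vowels /a/ and /u/, so it deletes. /h/ occurs between vowels /u/ and /a/, so it deletes. → [poauatbi].
/fehehaahazohuokuz/: /h/ occurs between vowels /e/ and /e/, so it deletes. /h/ occurs between vowels /e/ and /a/, so it deletes. /h/ occurs between vowels /a/ and /a/, so it deletes. /h/ occurs between vowels /o/ and /u/, so it deletes. → [feeaaazouokuz].
/zjiduahaholmuho/: /h/ occurs between vowels /a/ and /a/, so it deletes. /h/ occurs between vowels /a/ and /o/, so it deletes. /h/ occurs between vowels /u/ and /o/, so it deletes. → [zjiduaaolmuo].
/moovuhuheu/: /h/ occurs between vowels /u/ and /u/, so it deletes. /h/ occurs between vowels /u/ and /e/, so it deletes. → [moovuueu].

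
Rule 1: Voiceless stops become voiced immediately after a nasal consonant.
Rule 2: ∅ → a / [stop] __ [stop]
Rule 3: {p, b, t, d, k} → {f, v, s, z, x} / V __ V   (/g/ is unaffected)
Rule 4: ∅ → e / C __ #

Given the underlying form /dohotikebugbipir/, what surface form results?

dohosixevugavifire

Rule 1 (post-nasal voicing): no segment meets the environment; /dohotikebugbipir/ is unchanged.
Rule 2 (stop-cluster a-epenthesis): /g/ and /b/ form a stop–stop cluster, so [a] is inserted between them. /dohotikebugbipir/ → dohotikebugabipir.
Rule 3 (intervocalic spirantization): /t/ is a stop between vowels /o/ and /i/, so it spirantizes to the fricative [s]. /k/ is a stop between vowels /i/ and /e/, so it spirantizes to the fricative [x]. /b/ is a stop between vowels /e/ and /u/, so it spirantizes to the fricative [v]. /b/ is a stop between vowels /a/ and /i/, so it spirantizes to the fricative [v]. /p/ is a stop between vowels /i/ and /i/, so it spirantizes to the fricative [f]. /dohotikebugabipir/ → dohosixevugavifir.
Rule 4 (final e-epenthesis): the form ends in the consonant /r/, so [e] is inserted word-finally. /dohosixevugavifir/ → dohosixevugavifire.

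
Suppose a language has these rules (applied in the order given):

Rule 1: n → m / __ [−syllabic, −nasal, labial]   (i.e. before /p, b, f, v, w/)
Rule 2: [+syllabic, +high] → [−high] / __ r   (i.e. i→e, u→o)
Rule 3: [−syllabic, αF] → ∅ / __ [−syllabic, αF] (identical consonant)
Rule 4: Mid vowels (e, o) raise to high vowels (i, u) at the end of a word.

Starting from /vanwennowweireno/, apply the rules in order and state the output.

vamwenoweerenu

Rule 1 (nasal place assimilation): /n/ precedes the labial consonant /w/, so it assimilates in place to [m]. /vanwennowweireno/ → vamwennowweireno.
Rule 2 (pre-rhotic lowering): /i/ is a high vowel immediately before /r/, so it lowers to [e]. /vamwennowweireno/ → vamwennowweereno.
Rule 3 (degemination): /nn/ is a geminate; the first /n/ deletes. /ww/ is a geminate; the first /w/ deletes. /vamwennowweereno/ → vamwenoweereno.
Rule 4 (final vowel raising): /o/ is a mid vowel in word-final position, so it raises to [u]. /vamwenoweereno/ → vamwenoweerenu.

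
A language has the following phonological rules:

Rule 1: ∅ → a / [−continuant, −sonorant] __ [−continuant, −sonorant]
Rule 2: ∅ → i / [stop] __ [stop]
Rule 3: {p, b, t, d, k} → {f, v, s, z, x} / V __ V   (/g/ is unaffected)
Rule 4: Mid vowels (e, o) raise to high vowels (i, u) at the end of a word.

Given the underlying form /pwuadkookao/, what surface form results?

Rule 1 (stop-cluster a-epenthesis): /d/ and /k/ form a stop–stop cluster, so [a] is inserted between them. /pwuadkookao/ → pwuadakookao.
Rule 2 (stop-cluster i-epenthesis): no segment meets the environment; /pwuadakookao/ is unchanged.
Rule 3 (intervocalic spirantization): /d/ is a stop between vowels /a/ and /a/, so it spirantizes to the fricative [z]. /k/ is a stop between vowels /a/ and /o/, so it spirantizes to the fricative [x]. /k/ is a stop between vowels /o/ and /a/, so it spirantizes to the fricative [x]. /pwuadakookao/ → pwuazaxooxao.
Rule 4 (final vowel raising): /o/ is a mid vowel in word-final position, so it raises to [u]. /pwuazaxooxao/ → pwuazaxooxau.

pwuazaxooxau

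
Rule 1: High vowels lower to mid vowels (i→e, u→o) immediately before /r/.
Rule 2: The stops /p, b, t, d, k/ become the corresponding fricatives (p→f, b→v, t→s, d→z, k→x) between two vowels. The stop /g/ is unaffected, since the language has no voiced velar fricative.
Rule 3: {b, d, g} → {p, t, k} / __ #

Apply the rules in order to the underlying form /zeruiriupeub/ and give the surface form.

Rule 1 (pre-rhotic lowering): /i/ is a high vowel immediately before /r/, so it lowers to [e]. /zeruiriupeub/ → zerueriupeub.
Rule 2 (intervocalic spirantization): /p/ is a stop between vowels /u/ and /e/, so it spirantizes to the fricative [f]. /zerueriupeub/ → zerueriufeub.
Rule 3 (final devoicing): /b/ is a voiced stop in word-final position, so it devoices to [p]. /zerueriufeub/ → zerueriufeup.

zerueriufeup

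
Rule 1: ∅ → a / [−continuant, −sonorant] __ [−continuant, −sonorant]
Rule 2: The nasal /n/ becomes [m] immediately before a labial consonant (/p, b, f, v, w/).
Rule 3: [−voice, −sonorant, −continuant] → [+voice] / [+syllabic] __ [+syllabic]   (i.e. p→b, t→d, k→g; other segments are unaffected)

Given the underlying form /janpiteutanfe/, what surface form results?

jampideudamfe

Rule 1 (stop-cluster a-epenthesis): no segment meets the environment; /janpiteutanfe/ is unchanged.
Rule 2 (nasal place assimilation): /n/ precedes the labial consonant /p/, so it assimilates in place to [m]. /n/ precedes the labial consonant /f/, so it assimilates in place to [m]. /janpiteutanfe/ → jampiteutamfe.
Rule 3 (intervocalic voicing): /t/ is a voiceless stop between vowels /i/ and /e/, so it voices to [d]. /t/ is a voiceless stop between vowels /u/ and /a/, so it voices to [d]. /jampiteutamfe/ → jampideudamfe.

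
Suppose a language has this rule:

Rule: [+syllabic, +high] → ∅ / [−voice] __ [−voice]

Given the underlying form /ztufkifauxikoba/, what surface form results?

ztfkfauxkoba

/u/ is a high vowel flanked by voiceless consonants /t/ and /f/, so it deletes.
/i/ is a high vowel flanked by voiceless consonants /k/ and /f/, so it deletes.
/i/ is a high vowel flanked by voiceless consonants /x/ and /k/, so it deletes.
Surface form: [ztfkfauxkoba].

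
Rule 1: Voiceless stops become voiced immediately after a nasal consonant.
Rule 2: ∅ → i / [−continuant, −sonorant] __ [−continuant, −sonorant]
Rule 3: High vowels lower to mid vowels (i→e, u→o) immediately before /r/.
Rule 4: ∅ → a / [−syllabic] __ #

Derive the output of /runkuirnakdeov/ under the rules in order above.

runguernakideova

Rule 1 (post-nasal voicing): /k/ is a voiceless stop immediately after the nasal /n/, so it voices to [g]. /runkuirnakdeov/ → runguirnakdeov.
Rule 2 (stop-cluster i-epenthesis): /k/ and /d/ form a stop–stop cluster, so [i] is inserted between them. /runguirnakdeov/ → runguirnakideov.
Rule 3 (pre-rhotic lowering): /i/ is a high vowel immediately before /r/, so it lowers to [e]. /runguirnakideov/ → runguernakideov.
Rule 4 (final a-epenthesis): the form ends in the consonant /v/, so [a] is inserted word-finally. /runguernakideov/ → runguernakideova.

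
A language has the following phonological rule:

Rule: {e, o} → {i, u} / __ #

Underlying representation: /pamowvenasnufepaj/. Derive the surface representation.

No segment of /pamowvenasnufepaj/ meets the structural description of the rule, so the form surfaces unchanged.

pamowvenasnufepaj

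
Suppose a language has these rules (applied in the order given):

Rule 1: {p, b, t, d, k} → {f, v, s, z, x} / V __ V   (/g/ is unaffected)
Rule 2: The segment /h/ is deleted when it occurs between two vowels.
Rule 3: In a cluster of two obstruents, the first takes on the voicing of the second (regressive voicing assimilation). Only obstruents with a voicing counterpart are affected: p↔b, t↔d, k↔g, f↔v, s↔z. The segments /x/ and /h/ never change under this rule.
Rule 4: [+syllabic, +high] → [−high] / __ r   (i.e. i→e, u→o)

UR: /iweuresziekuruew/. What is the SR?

Rule 1 (intervocalic spirantization): /k/ is a stop between vowels /e/ and /u/, so it spirantizes to the fricative [x]. /iweuresziekuruew/ → iweuresziexuruew.
Rule 2 (intervocalic h-deletion): no segment meets the environment; /iweuresziexuruew/ is unchanged.
Rule 3 (regressive voicing assimilation): /s/ precedes the voiced obstruent /z/, so it voices to [z] by assimilation. /iweuresziexuruew/ → iweurezziexuruew.
Rule 4 (pre-rhotic lowering): /u/ is a high vowel immediately before /r/, so it lowers to [o]. /u/ is a high vowel immediately before /r/, so it lowers to [o]. /iweurezziexuruew/ → iweorezziexoruew.

iweorezziexoruew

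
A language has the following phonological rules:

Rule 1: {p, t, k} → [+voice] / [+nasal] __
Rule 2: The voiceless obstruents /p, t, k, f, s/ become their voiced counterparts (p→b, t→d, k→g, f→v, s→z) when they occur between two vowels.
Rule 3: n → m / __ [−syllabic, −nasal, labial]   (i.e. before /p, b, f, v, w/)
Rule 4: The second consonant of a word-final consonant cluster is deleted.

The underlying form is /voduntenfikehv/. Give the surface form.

Rule 1 (post-nasal voicing): /t/ is a voiceless stop immediately after the nasal /n/, so it voices to [d]. /voduntenfikehv/ → vodundenfikehv.
Rule 2 (intervocalic voicing): /k/ is a voiceless obstruent between vowels /i/ and /e/, so it voices to [g]. /vodundenfikehv/ → vodundenfigehv.
Rule 3 (nasal place assimilation): /n/ precedes the labial consonant /f/, so it assimilates in place to [m]. /vodundenfigehv/ → vodundemfigehv.
Rule 4 (final cluster simplification): /v/ is the second consonant of a word-final cluster /hv/, so it deletes. /vodundemfigehv/ → vodundemfigeh.

vodundemfigeh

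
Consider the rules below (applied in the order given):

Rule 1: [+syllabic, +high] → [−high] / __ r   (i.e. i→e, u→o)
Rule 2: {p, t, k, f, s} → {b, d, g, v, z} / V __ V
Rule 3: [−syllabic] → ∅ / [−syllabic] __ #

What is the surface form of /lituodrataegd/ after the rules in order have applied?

Rule 1 (pre-rhotic lowering): no segment meets the environment; /lituodrataegd/ is unchanged.
Rule 2 (intervocalic voicing): /t/ is a voiceless obstruent between vowels /i/ and /u/, so it voices to [d]. /t/ is a voiceless obstruent between vowels /a/ and /a/, so it voices to [d]. /lituodrataegd/ → liduodradaegd.
Rule 3 (final cluster simplification): /d/ is the second consonant of a word-final cluster /gd/, so it deletes. /liduodradaegd/ → liduodradaeg.

liduodradaeg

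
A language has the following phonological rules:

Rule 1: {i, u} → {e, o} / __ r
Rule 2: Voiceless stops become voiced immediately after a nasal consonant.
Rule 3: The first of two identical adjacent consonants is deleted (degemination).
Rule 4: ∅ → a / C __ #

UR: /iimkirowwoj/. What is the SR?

iimgerowoja

Rule 1 (pre-rhotic lowering): /i/ is a high vowel immediately before /r/, so it lowers to [e]. /iimkirowwoj/ → iimkerowwoj.
Rule 2 (post-nasal voicing): /k/ is a voiceless stop immediately after the nasal /m/, so it voices to [g]. /iimkerowwoj/ → iimgerowwoj.
Rule 3 (degemination): /ww/ is a geminate; the first /w/ deletes. /iimgerowwoj/ → iimgerowoj.
Rule 4 (final a-epenthesis): the form ends in the consonant /j/, so [a] is inserted word-finally. /iimgerowoj/ → iimgerowoja.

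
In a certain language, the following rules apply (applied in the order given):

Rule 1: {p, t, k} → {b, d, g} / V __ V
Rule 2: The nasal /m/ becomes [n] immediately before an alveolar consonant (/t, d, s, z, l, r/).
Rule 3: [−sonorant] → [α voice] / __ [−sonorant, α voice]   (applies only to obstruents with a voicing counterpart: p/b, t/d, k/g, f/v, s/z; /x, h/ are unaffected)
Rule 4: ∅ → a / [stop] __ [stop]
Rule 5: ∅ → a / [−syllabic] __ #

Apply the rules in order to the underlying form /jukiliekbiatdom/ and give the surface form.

Rule 1 (intervocalic voicing): /k/ is a voiceless stop between vowels /u/ and /i/, so it voices to [g]. /jukiliekbiatdom/ → jugiliekbiatdom.
Rule 2 (nasal place assimilation): no segment meets the environment; /jugiliekbiatdom/ is unchanged.
Rule 3 (regressive voicing assimilation): /k/ precedes the voiced obstruent /b/, so it voices to [g] by assimilation. /t/ precedes the voiced obstruent /d/, so it voices to [d] by assimilation. /jugiliekbiatdom/ → jugiliegbiaddom.
Rule 4 (stop-cluster a-epenthesis): /g/ and /b/ form a stop–stop cluster, so [a] is inserted between them. /d/ and /d/ form a stop–stop cluster, so [a] is inserted between them. /jugiliegbiaddom/ → jugiliegabiadadom.
Rule 5 (final a-epenthesis): the form ends in the consonant /m/, so [a] is inserted word-finally. /jugiliegabiadadom/ → jugiliegabiadadoma.

jugiliegabiadadoma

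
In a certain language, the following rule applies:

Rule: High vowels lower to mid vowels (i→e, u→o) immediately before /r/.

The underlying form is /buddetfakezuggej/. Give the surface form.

buddetfakezuggej

No segment of /buddetfakezuggej/ meets the structural description of the rule, so the form surfaces unchanged.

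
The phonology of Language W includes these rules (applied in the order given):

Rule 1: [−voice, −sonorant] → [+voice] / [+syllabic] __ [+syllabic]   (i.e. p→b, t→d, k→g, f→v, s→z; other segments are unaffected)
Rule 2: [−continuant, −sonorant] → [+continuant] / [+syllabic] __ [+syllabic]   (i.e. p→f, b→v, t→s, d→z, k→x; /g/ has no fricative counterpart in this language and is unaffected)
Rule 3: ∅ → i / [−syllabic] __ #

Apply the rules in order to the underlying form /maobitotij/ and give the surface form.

Rule 1 (intervocalic voicing): /t/ is a voiceless obstruent between vowels /i/ and /o/, so it voices to [d]. /t/ is a voiceless obstruent between vowels /o/ and /i/, so it voices to [d]. /maobitotij/ → maobidodij.
Rule 2 (intervocalic spirantization): /b/ is a stop between vowels /o/ and /i/, so it spirantizes to the fricative [v]. /d/ is a stop between vowels /i/ and /o/, so it spirantizes to the fricative [z]. /d/ is a stop between vowels /o/ and /i/, so it spirantizes to the fricative [z]. /maobidodij/ → maovizozij.
Rule 3 (final i-epenthesis): the form ends in the consonant /j/, so [i] is inserted word-finally. /maovizozij/ → maovizoziji.

maovizoziji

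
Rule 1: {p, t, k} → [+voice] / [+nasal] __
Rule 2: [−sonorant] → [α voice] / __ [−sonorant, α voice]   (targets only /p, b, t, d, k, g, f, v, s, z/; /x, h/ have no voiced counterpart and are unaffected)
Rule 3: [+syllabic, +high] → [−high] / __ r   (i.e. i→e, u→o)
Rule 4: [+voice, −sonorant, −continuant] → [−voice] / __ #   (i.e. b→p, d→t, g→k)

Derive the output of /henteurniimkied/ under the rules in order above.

Rule 1 (post-nasal voicing): /t/ is a voiceless stop immediately after the nasal /n/, so it voices to [d]. /k/ is a voiceless stop immediately after the nasal /m/, so it voices to [g]. /henteurniimkied/ → hendeurniimgied.
Rule 2 (regressive voicing assimilation): no segment meets the environment; /hendeurniimgied/ is unchanged.
Rule 3 (pre-rhotic lowering): /u/ is a high vowel immediately before /r/, so it lowers to [o]. /hendeurniimgied/ → hendeorniimgied.
Rule 4 (final devoicing): /d/ is a voiced stop in word-final position, so it devoices to [t]. /hendeorniimgied/ → hendeorniimgiet.

hendeorniimgiet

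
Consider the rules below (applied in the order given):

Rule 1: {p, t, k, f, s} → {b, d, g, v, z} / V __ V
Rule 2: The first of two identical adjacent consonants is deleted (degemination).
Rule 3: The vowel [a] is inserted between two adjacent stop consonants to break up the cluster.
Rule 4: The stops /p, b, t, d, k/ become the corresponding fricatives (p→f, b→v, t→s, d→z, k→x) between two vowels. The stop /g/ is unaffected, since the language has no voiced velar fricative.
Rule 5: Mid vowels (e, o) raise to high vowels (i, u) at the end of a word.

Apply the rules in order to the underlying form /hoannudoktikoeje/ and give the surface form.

Rule 1 (intervocalic voicing): /k/ is a voiceless obstruent between vowels /i/ and /o/, so it voices to [g]. /hoannudoktikoeje/ → hoannudoktigoeje.
Rule 2 (degemination): /nn/ is a geminate; the first /n/ deletes. /hoannudoktigoeje/ → hoanudoktigoeje.
Rule 3 (stop-cluster a-epenthesis): /k/ and /t/ form a stop–stop cluster, so [a] is inserted between them. /hoanudoktigoeje/ → hoanudokatigoeje.
Rule 4 (intervocalic spirantization): /d/ is a stop between vowels /u/ and /o/, so it spirantizes to the fricative [z]. /k/ is a stop between vowels /o/ and /a/, so it spirantizes to the fricative [x]. /t/ is a stop between vowels /a/ and /i/, so it spirantizes to the fricative [s]. /hoanudokatigoeje/ → hoanuzoxasigoeje.
Rule 5 (final vowel raising): /e/ is a mid vowel in word-final position, so it raises to [i]. /hoanuzoxasigoeje/ → hoanuzoxasigoeji.

hoanuzoxasigoeji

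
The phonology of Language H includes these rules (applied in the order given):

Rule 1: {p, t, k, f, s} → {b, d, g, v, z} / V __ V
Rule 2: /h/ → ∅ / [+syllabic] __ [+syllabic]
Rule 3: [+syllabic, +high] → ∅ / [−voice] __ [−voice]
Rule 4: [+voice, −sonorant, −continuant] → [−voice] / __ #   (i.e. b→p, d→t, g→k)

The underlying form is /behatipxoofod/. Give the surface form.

Rule 1 (intervocalic voicing): /t/ is a voiceless obstruent between vowels /a/ and /i/, so it voices to [d]. /f/ is a voiceless obstruent between vowels /o/ and /o/, so it voices to [v]. /behatipxoofod/ → behadipxoovod.
Rule 2 (intervocalic h-deletion): /h/ occurs between vowels /e/ and /a/, so it deletes. /behadipxoovod/ → beadipxoovod.
Rule 3 (high vowel syncope): no segment meets the environment; /beadipxoovod/ is unchanged.
Rule 4 (final devoicing): /d/ is a voiced stop in word-final position, so it devoices to [t]. /beadipxoovod/ → beadipxoovot.

beadipxoovot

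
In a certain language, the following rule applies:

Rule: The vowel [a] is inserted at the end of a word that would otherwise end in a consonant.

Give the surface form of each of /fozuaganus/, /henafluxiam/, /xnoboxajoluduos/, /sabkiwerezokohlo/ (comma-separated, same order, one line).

fozuaganusa, henafluxiama, xnoboxajoluduosa, sabkiwerezokohlo

/fozuaganus/: the form ends in the consonant /s/, so [a] is inserted word-finally. → [fozuaganusa].
/henafluxiam/: the form ends in the consonant /m/, so [a] is inserted word-finally. → [henafluxiama].
/xnoboxajoluduos/: the form ends in the consonant /s/, so [a] is inserted word-finally. → [xnoboxajoluduosa].
/sabkiwerezokohlo/: the rule's environment is not met; surfaces unchanged as [sabkiwerezokohlo].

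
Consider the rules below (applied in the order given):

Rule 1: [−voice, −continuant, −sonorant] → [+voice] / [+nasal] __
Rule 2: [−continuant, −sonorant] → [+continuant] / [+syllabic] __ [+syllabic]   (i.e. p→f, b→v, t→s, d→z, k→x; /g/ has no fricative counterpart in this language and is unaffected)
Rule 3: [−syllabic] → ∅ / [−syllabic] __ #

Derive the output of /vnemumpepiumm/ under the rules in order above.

vnemumbefium

Rule 1 (post-nasal voicing): /p/ is a voiceless stop immediately after the nasal /m/, so it voices to [b]. /vnemumpepiumm/ → vnemumbepiumm.
Rule 2 (intervocalic spirantization): /p/ is a stop between vowels /e/ and /i/, so it spirantizes to the fricative [f]. /vnemumbepiumm/ → vnemumbefiumm.
Rule 3 (final cluster simplification): /m/ is the second consonant of a word-final cluster /mm/, so it deletes. /vnemumbefiumm/ → vnemumbefium.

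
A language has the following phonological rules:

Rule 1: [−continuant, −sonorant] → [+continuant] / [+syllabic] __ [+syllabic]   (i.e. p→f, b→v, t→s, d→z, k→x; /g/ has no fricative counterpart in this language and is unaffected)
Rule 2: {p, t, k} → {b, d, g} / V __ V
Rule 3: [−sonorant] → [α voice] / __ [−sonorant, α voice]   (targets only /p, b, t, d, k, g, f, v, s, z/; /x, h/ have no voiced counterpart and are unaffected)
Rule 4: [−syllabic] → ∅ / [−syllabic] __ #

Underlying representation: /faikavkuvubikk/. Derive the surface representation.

faixafkuvuvik

Rule 1 (intervocalic spirantization): /k/ is a stop between vowels /i/ and /a/, so it spirantizes to the fricative [x]. /b/ is a stop between vowels /u/ and /i/, so it spirantizes to the fricative [v]. /faikavkuvubikk/ → faixavkuvuvikk.
Rule 2 (intervocalic voicing): no segment meets the environment; /faixavkuvuvikk/ is unchanged.
Rule 3 (regressive voicing assimilation): /v/ precedes the voiceless obstruent /k/, so it devoices to [f] by assimilation. /faixavkuvuvikk/ → faixafkuvuvikk.
Rule 4 (final cluster simplification): /k/ is the second consonant of a word-final cluster /kk/, so it deletes. /faixafkuvuvikk/ → faixafkuvuvik.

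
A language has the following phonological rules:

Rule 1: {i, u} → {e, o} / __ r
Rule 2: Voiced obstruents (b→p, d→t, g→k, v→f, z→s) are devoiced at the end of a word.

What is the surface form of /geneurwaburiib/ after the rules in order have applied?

Rule 1 (pre-rhotic lowering): /u/ is a high vowel immediately before /r/, so it lowers to [o]. /u/ is a high vowel immediately before /r/, so it lowers to [o]. /geneurwaburiib/ → geneorwaboriib.
Rule 2 (final devoicing): /b/ is a voiced obstruent in word-final position, so it devoices to [p]. /geneorwaboriib/ → geneorwaboriip.

geneorwaboriip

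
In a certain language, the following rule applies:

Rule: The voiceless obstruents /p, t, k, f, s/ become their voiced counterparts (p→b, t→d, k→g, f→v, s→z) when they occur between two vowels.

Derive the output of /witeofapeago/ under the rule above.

wideovabeago

/t/ is a voiceless obstruent between vowels /i/ and /e/, so it voices to [d].
/f/ is a voiceless obstruent between vowels /o/ and /a/, so it voices to [v].
/p/ is a voiceless obstruent between vowels /a/ and /e/, so it voices to [b].
Surface form: [wideovabeago].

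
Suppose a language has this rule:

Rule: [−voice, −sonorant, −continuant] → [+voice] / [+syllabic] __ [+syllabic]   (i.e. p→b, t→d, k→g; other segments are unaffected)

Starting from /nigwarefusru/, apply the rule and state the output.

No segment of /nigwarefusru/ meets the structural description of the rule, so the form surfaces unchanged.

nigwarefusru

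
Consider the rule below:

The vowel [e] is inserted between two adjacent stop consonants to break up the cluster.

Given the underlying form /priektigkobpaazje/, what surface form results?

prieketigekobepaazje

/k/ and /t/ form a stop–stop cluster, so [e] is inserted between them.
/g/ and /k/ form a stop–stop cluster, so [e] is inserted between them.
/b/ and /p/ form a stop–stop cluster, so [e] is inserted between them.
Surface form: [prieketigekobepaazje].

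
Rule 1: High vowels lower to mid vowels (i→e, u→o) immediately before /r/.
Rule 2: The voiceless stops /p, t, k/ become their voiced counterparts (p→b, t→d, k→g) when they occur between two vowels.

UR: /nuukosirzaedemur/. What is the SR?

Rule 1 (pre-rhotic lowering): /i/ is a high vowel immediately before /r/, so it lowers to [e]. /u/ is a high vowel immediately before /r/, so it lowers to [o]. /nuukosirzaedemur/ → nuukoserzaedemor.
Rule 2 (intervocalic voicing): /k/ is a voiceless stop between vowels /u/ and /o/, so it voices to [g]. /nuukoserzaedemor/ → nuugoserzaedemor.

nuugoserzaedemor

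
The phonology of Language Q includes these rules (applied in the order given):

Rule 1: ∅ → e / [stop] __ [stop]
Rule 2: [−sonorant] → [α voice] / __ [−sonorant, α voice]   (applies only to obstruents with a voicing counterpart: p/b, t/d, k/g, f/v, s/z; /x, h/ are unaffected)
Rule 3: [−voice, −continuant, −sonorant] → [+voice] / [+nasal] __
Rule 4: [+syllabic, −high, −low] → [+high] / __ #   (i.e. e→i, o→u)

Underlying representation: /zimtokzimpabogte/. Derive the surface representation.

zimdogzimbabogeti

Rule 1 (stop-cluster e-epenthesis): /g/ and /t/ form a stop–stop cluster, so [e] is inserted between them. /zimtokzimpabogte/ → zimtokzimpabogete.
Rule 2 (regressive voicing assimilation): /k/ precedes the voiced obstruent /z/, so it voices to [g] by assimilation. /zimtokzimpabogete/ → zimtogzimpabogete.
Rule 3 (post-nasal voicing): /t/ is a voiceless stop immediately after the nasal /m/, so it voices to [d]. /p/ is a voiceless stop immediately after the nasal /m/, so it voices to [b]. /zimtogzimpabogete/ → zimdogzimbabogete.
Rule 4 (final vowel raising): /e/ is a mid vowel in word-final position, so it raises to [i]. /zimdogzimbabogete/ → zimdogzimbabogeti.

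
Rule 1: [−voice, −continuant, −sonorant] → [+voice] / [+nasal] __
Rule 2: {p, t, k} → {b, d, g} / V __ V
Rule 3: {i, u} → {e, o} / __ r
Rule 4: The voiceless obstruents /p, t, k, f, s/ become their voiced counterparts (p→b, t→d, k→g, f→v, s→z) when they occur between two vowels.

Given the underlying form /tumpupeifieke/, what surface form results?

tumbubeiviege

Rule 1 (post-nasal voicing): /p/ is a voiceless stop immediately after the nasal /m/, so it voices to [b]. /tumpupeifieke/ → tumbupeifieke.
Rule 2 (intervocalic voicing): /p/ is a voiceless stop between vowels /u/ and /e/, so it voices to [b]. /k/ is a voiceless stop between vowels /e/ and /e/, so it voices to [g]. /tumbupeifieke/ → tumbubeifiege.
Rule 3 (pre-rhotic lowering): no segment meets the environment; /tumbubeifiege/ is unchanged.
Rule 4 (intervocalic voicing): /f/ is a voiceless obstruent between vowels /i/ and /i/, so it voices to [v]. /tumbubeifiege/ → tumbubeiviege.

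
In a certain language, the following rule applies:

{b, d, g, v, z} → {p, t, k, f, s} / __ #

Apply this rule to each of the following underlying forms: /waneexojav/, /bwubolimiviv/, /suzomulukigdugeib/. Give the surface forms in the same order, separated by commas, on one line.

/waneexojav/: /v/ is a voiced obstruent in word-final position, so it devoices to [f]. → [waneexojaf].
/bwubolimiviv/: /v/ is a voiced obstruent in word-final position, so it devoices to [f]. → [bwubolimivif].
/suzomulukigdugeib/: /b/ is a voiced obstruent in word-final position, so it devoices to [p]. → [suzomulukigdugeip].

waneexojaf, bwubolimivif, suzomulukigdugeip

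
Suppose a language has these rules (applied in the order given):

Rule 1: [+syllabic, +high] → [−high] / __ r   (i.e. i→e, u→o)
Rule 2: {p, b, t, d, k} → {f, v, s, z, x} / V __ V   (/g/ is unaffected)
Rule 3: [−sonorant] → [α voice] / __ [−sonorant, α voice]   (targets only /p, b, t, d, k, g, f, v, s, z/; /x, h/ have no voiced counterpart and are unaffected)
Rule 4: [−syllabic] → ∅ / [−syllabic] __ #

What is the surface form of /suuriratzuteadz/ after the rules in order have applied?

suoreradzusead

Rule 1 (pre-rhotic lowering): /u/ is a high vowel immediately before /r/, so it lowers to [o]. /i/ is a high vowel immediately before /r/, so it lowers to [e]. /suuriratzuteadz/ → suoreratzuteadz.
Rule 2 (intervocalic spirantization): /t/ is a stop between vowels /u/ and /e/, so it spirantizes to the fricative [s]. /suoreratzuteadz/ → suoreratzuseadz.
Rule 3 (regressive voicing assimilation): /t/ precedes the voiced obstruent /z/, so it voices to [d] by assimilation. /suoreratzuseadz/ → suoreradzuseadz.
Rule 4 (final cluster simplification): /z/ is the second consonant of a word-final cluster /dz/, so it deletes. /suoreradzuseadz/ → suoreradzusead.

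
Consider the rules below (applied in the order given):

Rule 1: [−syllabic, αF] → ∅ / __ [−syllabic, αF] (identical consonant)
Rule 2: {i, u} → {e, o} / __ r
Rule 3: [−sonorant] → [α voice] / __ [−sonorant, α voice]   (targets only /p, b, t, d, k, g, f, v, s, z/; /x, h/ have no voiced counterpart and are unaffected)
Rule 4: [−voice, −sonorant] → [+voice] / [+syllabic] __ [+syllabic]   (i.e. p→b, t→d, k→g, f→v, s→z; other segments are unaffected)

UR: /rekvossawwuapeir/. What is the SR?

Rule 1 (degemination): /ss/ is a geminate; the first /s/ deletes. /ww/ is a geminate; the first /w/ deletes. /rekvossawwuapeir/ → rekvosawuapeir.
Rule 2 (pre-rhotic lowering): /i/ is a high vowel immediately before /r/, so it lowers to [e]. /rekvosawuapeir/ → rekvosawuapeer.
Rule 3 (regressive voicing assimilation): /k/ precedes the voiced obstruent /v/, so it voices to [g] by assimilation. /rekvosawuapeer/ → regvosawuapeer.
Rule 4 (intervocalic voicing): /s/ is a voiceless obstruent between vowels /o/ and /a/, so it voices to [z]. /p/ is a voiceless obstruent between vowels /a/ and /e/, so it voices to [b]. /regvosawuapeer/ → regvozawuabeer.

regvozawuabeer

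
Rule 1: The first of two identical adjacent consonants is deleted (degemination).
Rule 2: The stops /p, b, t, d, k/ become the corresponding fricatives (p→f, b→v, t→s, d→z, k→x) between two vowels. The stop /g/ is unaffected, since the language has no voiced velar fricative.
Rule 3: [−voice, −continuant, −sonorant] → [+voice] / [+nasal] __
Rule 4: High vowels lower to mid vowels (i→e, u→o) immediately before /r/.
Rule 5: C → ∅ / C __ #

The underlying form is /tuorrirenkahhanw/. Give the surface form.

Rule 1 (degemination): /rr/ is a geminate; the first /r/ deletes. /hh/ is a geminate; the first /h/ deletes. /tuorrirenkahhanw/ → tuorirenkahanw.
Rule 2 (intervocalic spirantization): no segment meets the environment; /tuorirenkahanw/ is unchanged.
Rule 3 (post-nasal voicing): /k/ is a voiceless stop immediately after the nasal /n/, so it voices to [g]. /tuorirenkahanw/ → tuorirengahanw.
Rule 4 (pre-rhotic lowering): /i/ is a high vowel immediately before /r/, so it lowers to [e]. /tuorirengahanw/ → tuorerengahanw.
Rule 5 (final cluster simplification): /w/ is the second consonant of a word-final cluster /nw/, so it deletes. /tuorerengahanw/ → tuorerengahan.

tuorerengahan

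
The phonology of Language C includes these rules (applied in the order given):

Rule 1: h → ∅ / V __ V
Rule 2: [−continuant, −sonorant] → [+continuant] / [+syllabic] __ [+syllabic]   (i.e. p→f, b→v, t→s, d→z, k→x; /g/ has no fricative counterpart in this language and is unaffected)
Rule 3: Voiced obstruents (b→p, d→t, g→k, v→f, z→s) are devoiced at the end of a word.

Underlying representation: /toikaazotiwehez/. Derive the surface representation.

toixaazosiwees

Rule 1 (intervocalic h-deletion): /h/ occurs between vowels /e/ and /e/, so it deletes. /toikaazotiwehez/ → toikaazotiweez.
Rule 2 (intervocalic spirantization): /k/ is a stop between vowels /i/ and /a/, so it spirantizes to the fricative [x]. /t/ is a stop between vowels /o/ and /i/, so it spirantizes to the fricative [s]. /toikaazotiweez/ → toixaazosiweez.
Rule 3 (final devoicing): /z/ is a voiced obstruent in word-final position, so it devoices to [s]. /toixaazosiweez/ → toixaazosiwees.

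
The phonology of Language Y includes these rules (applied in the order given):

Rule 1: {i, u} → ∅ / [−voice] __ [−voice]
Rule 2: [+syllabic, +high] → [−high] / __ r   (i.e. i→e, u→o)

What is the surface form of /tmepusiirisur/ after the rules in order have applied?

tmepsierisor

Rule 1 (high vowel syncope): /u/ is a high vowel flanked by voiceless consonants /p/ and /s/, so it deletes. /tmepusiirisur/ → tmepsiirisur.
Rule 2 (pre-rhotic lowering): /i/ is a high vowel immediately before /r/, so it lowers to [e]. /u/ is a high vowel immediately before /r/, so it lowers to [o]. /tmepsiirisur/ → tmepsierisor.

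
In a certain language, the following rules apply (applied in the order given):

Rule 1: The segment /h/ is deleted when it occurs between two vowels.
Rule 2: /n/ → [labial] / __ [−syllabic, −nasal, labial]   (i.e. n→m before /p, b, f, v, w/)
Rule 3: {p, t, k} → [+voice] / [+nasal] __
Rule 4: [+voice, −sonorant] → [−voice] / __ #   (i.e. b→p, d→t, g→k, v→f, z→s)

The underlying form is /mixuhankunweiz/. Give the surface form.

Rule 1 (intervocalic h-deletion): /h/ occurs between vowels /u/ and /a/, so it deletes. /mixuhankunweiz/ → mixuankunweiz.
Rule 2 (nasal place assimilation): /n/ precedes the labial consonant /w/, so it assimilates in place to [m]. /mixuankunweiz/ → mixuankumweiz.
Rule 3 (post-nasal voicing): /k/ is a voiceless stop immediately after the nasal /n/, so it voices to [g]. /mixuankumweiz/ → mixuangumweiz.
Rule 4 (final devoicing): /z/ is a voiced obstruent in word-final position, so it devoices to [s]. /mixuangumweiz/ → mixuangumweis.

mixuangumweis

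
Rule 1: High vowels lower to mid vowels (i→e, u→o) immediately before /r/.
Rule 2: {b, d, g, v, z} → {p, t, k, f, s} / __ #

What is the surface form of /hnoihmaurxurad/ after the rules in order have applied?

hnoihmaorxorat

Rule 1 (pre-rhotic lowering): /u/ is a high vowel immediately before /r/, so it lowers to [o]. /u/ is a high vowel immediately before /r/, so it lowers to [o]. /hnoihmaurxurad/ → hnoihmaorxorad.
Rule 2 (final devoicing): /d/ is a voiced obstruent in word-final position, so it devoices to [t]. /hnoihmaorxorad/ → hnoihmaorxorat.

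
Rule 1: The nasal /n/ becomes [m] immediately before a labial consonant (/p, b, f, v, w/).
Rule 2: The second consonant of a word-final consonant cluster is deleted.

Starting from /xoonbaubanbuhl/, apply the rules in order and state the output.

xoombaubambuh

Rule 1 (nasal place assimilation): /n/ precedes the labial consonant /b/, so it assimilates in place to [m]. /n/ precedes the labial consonant /b/, so it assimilates in place to [m]. /xoonbaubanbuhl/ → xoombaubambuhl.
Rule 2 (final cluster simplification): /l/ is the second consonant of a word-final cluster /hl/, so it deletes. /xoombaubambuhl/ → xoombaubambuh.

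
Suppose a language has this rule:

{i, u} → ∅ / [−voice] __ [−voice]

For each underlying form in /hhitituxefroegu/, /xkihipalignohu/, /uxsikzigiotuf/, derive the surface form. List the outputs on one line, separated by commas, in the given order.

/hhitituxefroegu/: /i/ is a high vowel flanked by voiceless consonants /h/ and /t/, so it deletes. /i/ is a high vowel flanked by voiceless consonants /t/ and /t/, so it deletes. /u/ is a high vowel flanked by voiceless consonants /t/ and /x/, so it deletes. → [hhttxefroegu].
/xkihipalignohu/: /i/ is a high vowel flanked by voiceless consonants /k/ and /h/, so it deletes. /i/ is a high vowel flanked by voiceless consonants /h/ and /p/, so it deletes. → [xkhpalignohu].
/uxsikzigiotuf/: /i/ is a high vowel flanked by voiceless consonants /s/ and /k/, so it deletes. /u/ is a high vowel flanked by voiceless consonants /t/ and /f/, so it deletes. → [uxskzigiotf].

hhttxefroegu, xkhpalignohu, uxskzigiotf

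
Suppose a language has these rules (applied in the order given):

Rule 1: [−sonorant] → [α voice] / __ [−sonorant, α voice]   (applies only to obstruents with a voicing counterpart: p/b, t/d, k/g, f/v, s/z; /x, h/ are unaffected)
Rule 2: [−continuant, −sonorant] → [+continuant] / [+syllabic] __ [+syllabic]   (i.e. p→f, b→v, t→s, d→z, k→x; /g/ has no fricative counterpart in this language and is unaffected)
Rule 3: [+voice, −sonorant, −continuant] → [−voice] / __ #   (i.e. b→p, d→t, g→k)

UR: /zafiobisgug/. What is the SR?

Rule 1 (regressive voicing assimilation): /s/ precedes the voiced obstruent /g/, so it voices to [z] by assimilation. /zafiobisgug/ → zafiobizgug.
Rule 2 (intervocalic spirantization): /b/ is a stop between vowels /o/ and /i/, so it spirantizes to the fricative [v]. /zafiobizgug/ → zafiovizgug.
Rule 3 (final devoicing): /g/ is a voiced stop in word-final position, so it devoices to [k]. /zafiovizgug/ → zafiovizguk.

zafiovizguk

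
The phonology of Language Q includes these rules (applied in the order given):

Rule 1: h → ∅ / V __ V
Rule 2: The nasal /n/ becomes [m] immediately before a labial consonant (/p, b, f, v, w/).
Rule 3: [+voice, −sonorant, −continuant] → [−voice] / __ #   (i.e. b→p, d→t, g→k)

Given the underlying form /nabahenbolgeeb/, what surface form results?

nabaembolgeep

Rule 1 (intervocalic h-deletion): /h/ occurs between vowels /a/ and /e/, so it deletes. /nabahenbolgeeb/ → nabaenbolgeeb.
Rule 2 (nasal place assimilation): /n/ precedes the labial consonant /b/, so it assimilates in place to [m]. /nabaenbolgeeb/ → nabaembolgeeb.
Rule 3 (final devoicing): /b/ is a voiced stop in word-final position, so it devoices to [p]. /nabaembolgeeb/ → nabaembolgeep.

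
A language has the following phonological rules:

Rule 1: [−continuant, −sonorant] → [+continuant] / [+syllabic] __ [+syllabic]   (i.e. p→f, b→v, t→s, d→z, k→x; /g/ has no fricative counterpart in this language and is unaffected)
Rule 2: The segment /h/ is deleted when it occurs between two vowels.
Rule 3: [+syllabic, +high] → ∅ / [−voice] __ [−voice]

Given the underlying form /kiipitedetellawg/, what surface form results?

Rule 1 (intervocalic spirantization): /p/ is a stop between vowels /i/ and /i/, so it spirantizes to the fricative [f]. /t/ is a stop between vowels /i/ and /e/, so it spirantizes to the fricative [s]. /d/ is a stop between vowels /e/ and /e/, so it spirantizes to the fricative [z]. /t/ is a stop between vowels /e/ and /e/, so it spirantizes to the fricative [s]. /kiipitedetellawg/ → kiifisezesellawg.
Rule 2 (intervocalic h-deletion): no segment meets the environment; /kiifisezesellawg/ is unchanged.
Rule 3 (high vowel syncope): /i/ is a high vowel flanked by voiceless consonants /f/ and /s/, so it deletes. /kiifisezesellawg/ → kiifsezesellawg.

kiifsezesellawg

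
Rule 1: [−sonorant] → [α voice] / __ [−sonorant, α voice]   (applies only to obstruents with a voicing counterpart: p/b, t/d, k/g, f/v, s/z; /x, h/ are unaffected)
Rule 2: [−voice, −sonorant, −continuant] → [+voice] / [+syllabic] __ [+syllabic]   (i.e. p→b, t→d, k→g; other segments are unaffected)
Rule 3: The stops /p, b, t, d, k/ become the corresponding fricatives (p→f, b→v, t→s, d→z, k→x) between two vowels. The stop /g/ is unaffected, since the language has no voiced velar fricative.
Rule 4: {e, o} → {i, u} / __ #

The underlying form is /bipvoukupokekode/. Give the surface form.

bibvouguvogegozi

Rule 1 (regressive voicing assimilation): /p/ precedes the voiced obstruent /v/, so it voices to [b] by assimilation. /bipvoukupokekode/ → bibvoukupokekode.
Rule 2 (intervocalic voicing): /k/ is a voiceless stop between vowels /u/ and /u/, so it voices to [g]. /p/ is a voiceless stop between vowels /u/ and /o/, so it voices to [b]. /k/ is a voiceless stop between vowels /o/ and /e/, so it voices to [g]. /k/ is a voiceless stop between vowels /e/ and /o/, so it voices to [g]. /bibvoukupokekode/ → bibvougubogegode.
Rule 3 (intervocalic spirantization): /b/ is a stop between vowels /u/ and /o/, so it spirantizes to the fricative [v]. /d/ is a stop between vowels /o/ and /e/, so it spirantizes to the fricative [z]. /bibvougubogegode/ → bibvouguvogegoze.
Rule 4 (final vowel raising): /e/ is a mid vowel in word-final position, so it raises to [i]. /bibvouguvogegoze/ → bibvouguvogegozi.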